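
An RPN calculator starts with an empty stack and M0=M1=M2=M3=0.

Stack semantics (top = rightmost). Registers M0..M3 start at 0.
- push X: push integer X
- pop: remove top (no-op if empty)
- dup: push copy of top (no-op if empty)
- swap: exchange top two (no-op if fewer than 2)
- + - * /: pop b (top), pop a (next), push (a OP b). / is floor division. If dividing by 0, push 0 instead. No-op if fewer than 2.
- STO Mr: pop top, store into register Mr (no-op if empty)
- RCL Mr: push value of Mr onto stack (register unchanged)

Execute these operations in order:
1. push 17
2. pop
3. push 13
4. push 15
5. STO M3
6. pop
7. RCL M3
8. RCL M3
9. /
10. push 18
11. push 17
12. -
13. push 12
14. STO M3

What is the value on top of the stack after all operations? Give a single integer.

Answer: 1

Derivation:
After op 1 (push 17): stack=[17] mem=[0,0,0,0]
After op 2 (pop): stack=[empty] mem=[0,0,0,0]
After op 3 (push 13): stack=[13] mem=[0,0,0,0]
After op 4 (push 15): stack=[13,15] mem=[0,0,0,0]
After op 5 (STO M3): stack=[13] mem=[0,0,0,15]
After op 6 (pop): stack=[empty] mem=[0,0,0,15]
After op 7 (RCL M3): stack=[15] mem=[0,0,0,15]
After op 8 (RCL M3): stack=[15,15] mem=[0,0,0,15]
After op 9 (/): stack=[1] mem=[0,0,0,15]
After op 10 (push 18): stack=[1,18] mem=[0,0,0,15]
After op 11 (push 17): stack=[1,18,17] mem=[0,0,0,15]
After op 12 (-): stack=[1,1] mem=[0,0,0,15]
After op 13 (push 12): stack=[1,1,12] mem=[0,0,0,15]
After op 14 (STO M3): stack=[1,1] mem=[0,0,0,12]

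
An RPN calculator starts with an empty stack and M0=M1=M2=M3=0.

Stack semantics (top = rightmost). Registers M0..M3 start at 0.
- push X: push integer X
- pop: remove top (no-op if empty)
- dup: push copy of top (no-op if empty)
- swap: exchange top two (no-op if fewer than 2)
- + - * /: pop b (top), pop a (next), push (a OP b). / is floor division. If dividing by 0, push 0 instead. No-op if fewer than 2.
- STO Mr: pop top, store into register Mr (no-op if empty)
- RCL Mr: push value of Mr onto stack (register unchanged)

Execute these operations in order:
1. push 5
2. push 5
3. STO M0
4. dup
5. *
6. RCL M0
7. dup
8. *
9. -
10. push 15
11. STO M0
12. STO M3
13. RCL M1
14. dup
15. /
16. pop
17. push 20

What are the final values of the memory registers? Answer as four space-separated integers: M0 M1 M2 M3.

Answer: 15 0 0 0

Derivation:
After op 1 (push 5): stack=[5] mem=[0,0,0,0]
After op 2 (push 5): stack=[5,5] mem=[0,0,0,0]
After op 3 (STO M0): stack=[5] mem=[5,0,0,0]
After op 4 (dup): stack=[5,5] mem=[5,0,0,0]
After op 5 (*): stack=[25] mem=[5,0,0,0]
After op 6 (RCL M0): stack=[25,5] mem=[5,0,0,0]
After op 7 (dup): stack=[25,5,5] mem=[5,0,0,0]
After op 8 (*): stack=[25,25] mem=[5,0,0,0]
After op 9 (-): stack=[0] mem=[5,0,0,0]
After op 10 (push 15): stack=[0,15] mem=[5,0,0,0]
After op 11 (STO M0): stack=[0] mem=[15,0,0,0]
After op 12 (STO M3): stack=[empty] mem=[15,0,0,0]
After op 13 (RCL M1): stack=[0] mem=[15,0,0,0]
After op 14 (dup): stack=[0,0] mem=[15,0,0,0]
After op 15 (/): stack=[0] mem=[15,0,0,0]
After op 16 (pop): stack=[empty] mem=[15,0,0,0]
After op 17 (push 20): stack=[20] mem=[15,0,0,0]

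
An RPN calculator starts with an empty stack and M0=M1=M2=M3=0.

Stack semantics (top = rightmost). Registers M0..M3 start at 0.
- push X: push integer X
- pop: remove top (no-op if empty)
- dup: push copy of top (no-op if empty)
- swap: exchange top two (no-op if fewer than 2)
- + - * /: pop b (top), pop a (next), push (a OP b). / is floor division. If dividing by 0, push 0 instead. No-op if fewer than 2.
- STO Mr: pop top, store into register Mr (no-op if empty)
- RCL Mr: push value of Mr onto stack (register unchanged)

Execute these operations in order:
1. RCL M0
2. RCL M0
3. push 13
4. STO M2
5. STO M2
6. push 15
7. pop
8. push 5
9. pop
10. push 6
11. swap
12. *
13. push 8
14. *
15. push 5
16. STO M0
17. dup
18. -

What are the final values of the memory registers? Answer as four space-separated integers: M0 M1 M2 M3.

Answer: 5 0 0 0

Derivation:
After op 1 (RCL M0): stack=[0] mem=[0,0,0,0]
After op 2 (RCL M0): stack=[0,0] mem=[0,0,0,0]
After op 3 (push 13): stack=[0,0,13] mem=[0,0,0,0]
After op 4 (STO M2): stack=[0,0] mem=[0,0,13,0]
After op 5 (STO M2): stack=[0] mem=[0,0,0,0]
After op 6 (push 15): stack=[0,15] mem=[0,0,0,0]
After op 7 (pop): stack=[0] mem=[0,0,0,0]
After op 8 (push 5): stack=[0,5] mem=[0,0,0,0]
After op 9 (pop): stack=[0] mem=[0,0,0,0]
After op 10 (push 6): stack=[0,6] mem=[0,0,0,0]
After op 11 (swap): stack=[6,0] mem=[0,0,0,0]
After op 12 (*): stack=[0] mem=[0,0,0,0]
After op 13 (push 8): stack=[0,8] mem=[0,0,0,0]
After op 14 (*): stack=[0] mem=[0,0,0,0]
After op 15 (push 5): stack=[0,5] mem=[0,0,0,0]
After op 16 (STO M0): stack=[0] mem=[5,0,0,0]
After op 17 (dup): stack=[0,0] mem=[5,0,0,0]
After op 18 (-): stack=[0] mem=[5,0,0,0]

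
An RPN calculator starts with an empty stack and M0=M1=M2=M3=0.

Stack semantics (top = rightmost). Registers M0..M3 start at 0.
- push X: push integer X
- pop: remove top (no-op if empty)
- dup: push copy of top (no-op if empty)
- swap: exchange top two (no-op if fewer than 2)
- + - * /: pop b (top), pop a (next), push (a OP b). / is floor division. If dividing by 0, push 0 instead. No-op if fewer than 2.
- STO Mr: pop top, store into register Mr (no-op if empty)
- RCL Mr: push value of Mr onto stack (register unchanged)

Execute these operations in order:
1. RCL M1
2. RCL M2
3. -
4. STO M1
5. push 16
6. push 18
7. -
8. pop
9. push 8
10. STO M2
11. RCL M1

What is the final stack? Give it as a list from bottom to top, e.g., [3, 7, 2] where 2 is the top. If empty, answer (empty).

Answer: [0]

Derivation:
After op 1 (RCL M1): stack=[0] mem=[0,0,0,0]
After op 2 (RCL M2): stack=[0,0] mem=[0,0,0,0]
After op 3 (-): stack=[0] mem=[0,0,0,0]
After op 4 (STO M1): stack=[empty] mem=[0,0,0,0]
After op 5 (push 16): stack=[16] mem=[0,0,0,0]
After op 6 (push 18): stack=[16,18] mem=[0,0,0,0]
After op 7 (-): stack=[-2] mem=[0,0,0,0]
After op 8 (pop): stack=[empty] mem=[0,0,0,0]
After op 9 (push 8): stack=[8] mem=[0,0,0,0]
After op 10 (STO M2): stack=[empty] mem=[0,0,8,0]
After op 11 (RCL M1): stack=[0] mem=[0,0,8,0]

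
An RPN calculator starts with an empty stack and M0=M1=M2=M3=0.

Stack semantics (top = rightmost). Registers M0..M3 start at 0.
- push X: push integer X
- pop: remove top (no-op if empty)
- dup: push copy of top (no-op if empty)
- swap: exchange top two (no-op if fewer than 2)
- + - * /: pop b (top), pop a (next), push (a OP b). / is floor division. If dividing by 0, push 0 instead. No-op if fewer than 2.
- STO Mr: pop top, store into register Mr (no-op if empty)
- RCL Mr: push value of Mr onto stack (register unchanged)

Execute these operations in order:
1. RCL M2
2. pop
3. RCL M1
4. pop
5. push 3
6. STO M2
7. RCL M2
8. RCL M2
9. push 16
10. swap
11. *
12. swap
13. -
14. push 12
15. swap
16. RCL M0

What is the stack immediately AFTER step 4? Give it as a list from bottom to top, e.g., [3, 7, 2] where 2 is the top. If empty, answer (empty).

After op 1 (RCL M2): stack=[0] mem=[0,0,0,0]
After op 2 (pop): stack=[empty] mem=[0,0,0,0]
After op 3 (RCL M1): stack=[0] mem=[0,0,0,0]
After op 4 (pop): stack=[empty] mem=[0,0,0,0]

(empty)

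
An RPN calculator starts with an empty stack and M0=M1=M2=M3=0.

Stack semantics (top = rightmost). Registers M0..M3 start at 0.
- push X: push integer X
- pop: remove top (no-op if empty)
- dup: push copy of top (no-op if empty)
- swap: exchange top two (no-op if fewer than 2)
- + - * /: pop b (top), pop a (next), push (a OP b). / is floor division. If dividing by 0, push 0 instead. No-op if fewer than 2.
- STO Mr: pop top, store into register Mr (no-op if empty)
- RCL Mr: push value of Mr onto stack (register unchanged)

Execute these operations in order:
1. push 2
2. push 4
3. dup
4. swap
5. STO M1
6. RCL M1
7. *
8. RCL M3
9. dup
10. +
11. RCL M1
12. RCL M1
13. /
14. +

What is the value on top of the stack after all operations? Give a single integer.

After op 1 (push 2): stack=[2] mem=[0,0,0,0]
After op 2 (push 4): stack=[2,4] mem=[0,0,0,0]
After op 3 (dup): stack=[2,4,4] mem=[0,0,0,0]
After op 4 (swap): stack=[2,4,4] mem=[0,0,0,0]
After op 5 (STO M1): stack=[2,4] mem=[0,4,0,0]
After op 6 (RCL M1): stack=[2,4,4] mem=[0,4,0,0]
After op 7 (*): stack=[2,16] mem=[0,4,0,0]
After op 8 (RCL M3): stack=[2,16,0] mem=[0,4,0,0]
After op 9 (dup): stack=[2,16,0,0] mem=[0,4,0,0]
After op 10 (+): stack=[2,16,0] mem=[0,4,0,0]
After op 11 (RCL M1): stack=[2,16,0,4] mem=[0,4,0,0]
After op 12 (RCL M1): stack=[2,16,0,4,4] mem=[0,4,0,0]
After op 13 (/): stack=[2,16,0,1] mem=[0,4,0,0]
After op 14 (+): stack=[2,16,1] mem=[0,4,0,0]

Answer: 1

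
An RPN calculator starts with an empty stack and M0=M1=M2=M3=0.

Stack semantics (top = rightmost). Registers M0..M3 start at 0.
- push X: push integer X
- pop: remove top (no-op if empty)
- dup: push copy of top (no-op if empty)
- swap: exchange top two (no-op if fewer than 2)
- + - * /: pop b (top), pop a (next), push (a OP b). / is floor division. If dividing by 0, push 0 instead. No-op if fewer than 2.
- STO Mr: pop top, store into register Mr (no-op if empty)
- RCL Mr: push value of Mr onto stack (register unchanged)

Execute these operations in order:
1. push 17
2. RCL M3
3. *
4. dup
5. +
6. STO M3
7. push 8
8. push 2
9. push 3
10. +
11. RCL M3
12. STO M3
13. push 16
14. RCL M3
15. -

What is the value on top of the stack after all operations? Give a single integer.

Answer: 16

Derivation:
After op 1 (push 17): stack=[17] mem=[0,0,0,0]
After op 2 (RCL M3): stack=[17,0] mem=[0,0,0,0]
After op 3 (*): stack=[0] mem=[0,0,0,0]
After op 4 (dup): stack=[0,0] mem=[0,0,0,0]
After op 5 (+): stack=[0] mem=[0,0,0,0]
After op 6 (STO M3): stack=[empty] mem=[0,0,0,0]
After op 7 (push 8): stack=[8] mem=[0,0,0,0]
After op 8 (push 2): stack=[8,2] mem=[0,0,0,0]
After op 9 (push 3): stack=[8,2,3] mem=[0,0,0,0]
After op 10 (+): stack=[8,5] mem=[0,0,0,0]
After op 11 (RCL M3): stack=[8,5,0] mem=[0,0,0,0]
After op 12 (STO M3): stack=[8,5] mem=[0,0,0,0]
After op 13 (push 16): stack=[8,5,16] mem=[0,0,0,0]
After op 14 (RCL M3): stack=[8,5,16,0] mem=[0,0,0,0]
After op 15 (-): stack=[8,5,16] mem=[0,0,0,0]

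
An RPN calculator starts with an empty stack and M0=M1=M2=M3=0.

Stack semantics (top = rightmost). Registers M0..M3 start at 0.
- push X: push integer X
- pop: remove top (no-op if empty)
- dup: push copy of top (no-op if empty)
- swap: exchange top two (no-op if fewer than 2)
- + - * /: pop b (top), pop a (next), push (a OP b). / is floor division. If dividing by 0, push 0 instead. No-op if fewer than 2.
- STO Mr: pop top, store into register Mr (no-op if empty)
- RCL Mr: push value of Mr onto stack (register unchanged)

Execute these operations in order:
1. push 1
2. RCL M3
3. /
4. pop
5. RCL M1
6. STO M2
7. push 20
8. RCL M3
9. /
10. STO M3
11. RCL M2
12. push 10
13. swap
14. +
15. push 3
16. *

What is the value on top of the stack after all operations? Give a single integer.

After op 1 (push 1): stack=[1] mem=[0,0,0,0]
After op 2 (RCL M3): stack=[1,0] mem=[0,0,0,0]
After op 3 (/): stack=[0] mem=[0,0,0,0]
After op 4 (pop): stack=[empty] mem=[0,0,0,0]
After op 5 (RCL M1): stack=[0] mem=[0,0,0,0]
After op 6 (STO M2): stack=[empty] mem=[0,0,0,0]
After op 7 (push 20): stack=[20] mem=[0,0,0,0]
After op 8 (RCL M3): stack=[20,0] mem=[0,0,0,0]
After op 9 (/): stack=[0] mem=[0,0,0,0]
After op 10 (STO M3): stack=[empty] mem=[0,0,0,0]
After op 11 (RCL M2): stack=[0] mem=[0,0,0,0]
After op 12 (push 10): stack=[0,10] mem=[0,0,0,0]
After op 13 (swap): stack=[10,0] mem=[0,0,0,0]
After op 14 (+): stack=[10] mem=[0,0,0,0]
After op 15 (push 3): stack=[10,3] mem=[0,0,0,0]
After op 16 (*): stack=[30] mem=[0,0,0,0]

Answer: 30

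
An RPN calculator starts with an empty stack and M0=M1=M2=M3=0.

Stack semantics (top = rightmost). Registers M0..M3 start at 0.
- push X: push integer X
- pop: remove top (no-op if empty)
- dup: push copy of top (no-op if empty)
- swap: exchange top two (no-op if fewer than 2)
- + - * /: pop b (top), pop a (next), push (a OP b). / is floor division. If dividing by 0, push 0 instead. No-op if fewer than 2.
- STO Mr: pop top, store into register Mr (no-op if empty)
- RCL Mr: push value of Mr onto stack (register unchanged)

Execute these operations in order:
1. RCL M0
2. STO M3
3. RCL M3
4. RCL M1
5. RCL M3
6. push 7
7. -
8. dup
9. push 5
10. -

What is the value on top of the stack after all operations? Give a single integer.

Answer: -12

Derivation:
After op 1 (RCL M0): stack=[0] mem=[0,0,0,0]
After op 2 (STO M3): stack=[empty] mem=[0,0,0,0]
After op 3 (RCL M3): stack=[0] mem=[0,0,0,0]
After op 4 (RCL M1): stack=[0,0] mem=[0,0,0,0]
After op 5 (RCL M3): stack=[0,0,0] mem=[0,0,0,0]
After op 6 (push 7): stack=[0,0,0,7] mem=[0,0,0,0]
After op 7 (-): stack=[0,0,-7] mem=[0,0,0,0]
After op 8 (dup): stack=[0,0,-7,-7] mem=[0,0,0,0]
After op 9 (push 5): stack=[0,0,-7,-7,5] mem=[0,0,0,0]
After op 10 (-): stack=[0,0,-7,-12] mem=[0,0,0,0]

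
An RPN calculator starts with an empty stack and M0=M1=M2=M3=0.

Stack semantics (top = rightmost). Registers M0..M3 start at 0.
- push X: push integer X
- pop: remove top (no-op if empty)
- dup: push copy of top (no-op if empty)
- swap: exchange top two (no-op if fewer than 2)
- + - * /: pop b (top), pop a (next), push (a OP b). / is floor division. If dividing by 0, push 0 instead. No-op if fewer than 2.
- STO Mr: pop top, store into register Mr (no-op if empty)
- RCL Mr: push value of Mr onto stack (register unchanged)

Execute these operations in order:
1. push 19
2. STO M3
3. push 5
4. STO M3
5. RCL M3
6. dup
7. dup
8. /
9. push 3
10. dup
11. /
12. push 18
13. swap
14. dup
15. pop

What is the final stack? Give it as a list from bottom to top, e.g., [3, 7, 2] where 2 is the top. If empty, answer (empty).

Answer: [5, 1, 18, 1]

Derivation:
After op 1 (push 19): stack=[19] mem=[0,0,0,0]
After op 2 (STO M3): stack=[empty] mem=[0,0,0,19]
After op 3 (push 5): stack=[5] mem=[0,0,0,19]
After op 4 (STO M3): stack=[empty] mem=[0,0,0,5]
After op 5 (RCL M3): stack=[5] mem=[0,0,0,5]
After op 6 (dup): stack=[5,5] mem=[0,0,0,5]
After op 7 (dup): stack=[5,5,5] mem=[0,0,0,5]
After op 8 (/): stack=[5,1] mem=[0,0,0,5]
After op 9 (push 3): stack=[5,1,3] mem=[0,0,0,5]
After op 10 (dup): stack=[5,1,3,3] mem=[0,0,0,5]
After op 11 (/): stack=[5,1,1] mem=[0,0,0,5]
After op 12 (push 18): stack=[5,1,1,18] mem=[0,0,0,5]
After op 13 (swap): stack=[5,1,18,1] mem=[0,0,0,5]
After op 14 (dup): stack=[5,1,18,1,1] mem=[0,0,0,5]
After op 15 (pop): stack=[5,1,18,1] mem=[0,0,0,5]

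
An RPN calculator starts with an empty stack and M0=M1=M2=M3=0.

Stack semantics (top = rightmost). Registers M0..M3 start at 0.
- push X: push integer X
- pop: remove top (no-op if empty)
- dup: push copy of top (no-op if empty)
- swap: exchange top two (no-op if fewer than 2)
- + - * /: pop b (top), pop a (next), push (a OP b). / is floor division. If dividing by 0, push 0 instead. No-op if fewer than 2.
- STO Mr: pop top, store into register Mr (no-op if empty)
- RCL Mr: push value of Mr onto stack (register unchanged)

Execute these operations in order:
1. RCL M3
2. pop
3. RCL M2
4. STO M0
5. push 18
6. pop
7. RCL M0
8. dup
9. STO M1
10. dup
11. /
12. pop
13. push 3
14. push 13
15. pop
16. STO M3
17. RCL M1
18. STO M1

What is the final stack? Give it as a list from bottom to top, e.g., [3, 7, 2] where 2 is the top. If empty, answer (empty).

Answer: (empty)

Derivation:
After op 1 (RCL M3): stack=[0] mem=[0,0,0,0]
After op 2 (pop): stack=[empty] mem=[0,0,0,0]
After op 3 (RCL M2): stack=[0] mem=[0,0,0,0]
After op 4 (STO M0): stack=[empty] mem=[0,0,0,0]
After op 5 (push 18): stack=[18] mem=[0,0,0,0]
After op 6 (pop): stack=[empty] mem=[0,0,0,0]
After op 7 (RCL M0): stack=[0] mem=[0,0,0,0]
After op 8 (dup): stack=[0,0] mem=[0,0,0,0]
After op 9 (STO M1): stack=[0] mem=[0,0,0,0]
After op 10 (dup): stack=[0,0] mem=[0,0,0,0]
After op 11 (/): stack=[0] mem=[0,0,0,0]
After op 12 (pop): stack=[empty] mem=[0,0,0,0]
After op 13 (push 3): stack=[3] mem=[0,0,0,0]
After op 14 (push 13): stack=[3,13] mem=[0,0,0,0]
After op 15 (pop): stack=[3] mem=[0,0,0,0]
After op 16 (STO M3): stack=[empty] mem=[0,0,0,3]
After op 17 (RCL M1): stack=[0] mem=[0,0,0,3]
After op 18 (STO M1): stack=[empty] mem=[0,0,0,3]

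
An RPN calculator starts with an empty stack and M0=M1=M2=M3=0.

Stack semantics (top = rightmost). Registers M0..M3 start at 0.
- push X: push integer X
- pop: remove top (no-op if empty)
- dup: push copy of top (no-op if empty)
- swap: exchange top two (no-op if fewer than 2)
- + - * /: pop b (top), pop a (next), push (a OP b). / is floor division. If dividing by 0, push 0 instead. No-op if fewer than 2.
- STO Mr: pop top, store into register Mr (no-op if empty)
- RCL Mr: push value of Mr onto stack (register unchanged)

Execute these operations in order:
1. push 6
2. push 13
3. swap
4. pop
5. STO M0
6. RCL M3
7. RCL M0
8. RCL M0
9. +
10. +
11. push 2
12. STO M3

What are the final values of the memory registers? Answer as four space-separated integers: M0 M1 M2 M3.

After op 1 (push 6): stack=[6] mem=[0,0,0,0]
After op 2 (push 13): stack=[6,13] mem=[0,0,0,0]
After op 3 (swap): stack=[13,6] mem=[0,0,0,0]
After op 4 (pop): stack=[13] mem=[0,0,0,0]
After op 5 (STO M0): stack=[empty] mem=[13,0,0,0]
After op 6 (RCL M3): stack=[0] mem=[13,0,0,0]
After op 7 (RCL M0): stack=[0,13] mem=[13,0,0,0]
After op 8 (RCL M0): stack=[0,13,13] mem=[13,0,0,0]
After op 9 (+): stack=[0,26] mem=[13,0,0,0]
After op 10 (+): stack=[26] mem=[13,0,0,0]
After op 11 (push 2): stack=[26,2] mem=[13,0,0,0]
After op 12 (STO M3): stack=[26] mem=[13,0,0,2]

Answer: 13 0 0 2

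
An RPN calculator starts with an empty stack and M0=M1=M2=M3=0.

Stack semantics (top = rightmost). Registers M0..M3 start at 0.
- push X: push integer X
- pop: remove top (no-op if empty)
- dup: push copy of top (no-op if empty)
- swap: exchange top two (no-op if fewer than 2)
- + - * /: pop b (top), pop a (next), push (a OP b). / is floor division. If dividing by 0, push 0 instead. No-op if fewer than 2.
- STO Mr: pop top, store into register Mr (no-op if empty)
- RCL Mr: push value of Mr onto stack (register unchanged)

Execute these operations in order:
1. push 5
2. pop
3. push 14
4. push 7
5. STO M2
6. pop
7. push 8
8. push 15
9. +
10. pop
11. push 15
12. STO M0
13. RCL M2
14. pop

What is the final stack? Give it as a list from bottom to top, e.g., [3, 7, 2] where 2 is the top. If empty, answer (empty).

After op 1 (push 5): stack=[5] mem=[0,0,0,0]
After op 2 (pop): stack=[empty] mem=[0,0,0,0]
After op 3 (push 14): stack=[14] mem=[0,0,0,0]
After op 4 (push 7): stack=[14,7] mem=[0,0,0,0]
After op 5 (STO M2): stack=[14] mem=[0,0,7,0]
After op 6 (pop): stack=[empty] mem=[0,0,7,0]
After op 7 (push 8): stack=[8] mem=[0,0,7,0]
After op 8 (push 15): stack=[8,15] mem=[0,0,7,0]
After op 9 (+): stack=[23] mem=[0,0,7,0]
After op 10 (pop): stack=[empty] mem=[0,0,7,0]
After op 11 (push 15): stack=[15] mem=[0,0,7,0]
After op 12 (STO M0): stack=[empty] mem=[15,0,7,0]
After op 13 (RCL M2): stack=[7] mem=[15,0,7,0]
After op 14 (pop): stack=[empty] mem=[15,0,7,0]

Answer: (empty)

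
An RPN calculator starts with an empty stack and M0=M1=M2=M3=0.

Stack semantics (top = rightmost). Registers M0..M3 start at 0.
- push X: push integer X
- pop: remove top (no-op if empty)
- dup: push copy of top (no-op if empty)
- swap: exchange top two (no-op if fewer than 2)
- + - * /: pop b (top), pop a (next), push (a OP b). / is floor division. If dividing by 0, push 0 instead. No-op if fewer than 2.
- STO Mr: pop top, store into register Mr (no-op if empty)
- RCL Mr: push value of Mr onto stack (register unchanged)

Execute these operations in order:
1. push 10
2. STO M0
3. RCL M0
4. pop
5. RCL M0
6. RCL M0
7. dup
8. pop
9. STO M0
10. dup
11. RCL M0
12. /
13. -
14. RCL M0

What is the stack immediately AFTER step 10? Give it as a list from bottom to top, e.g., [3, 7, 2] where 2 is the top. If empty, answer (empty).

After op 1 (push 10): stack=[10] mem=[0,0,0,0]
After op 2 (STO M0): stack=[empty] mem=[10,0,0,0]
After op 3 (RCL M0): stack=[10] mem=[10,0,0,0]
After op 4 (pop): stack=[empty] mem=[10,0,0,0]
After op 5 (RCL M0): stack=[10] mem=[10,0,0,0]
After op 6 (RCL M0): stack=[10,10] mem=[10,0,0,0]
After op 7 (dup): stack=[10,10,10] mem=[10,0,0,0]
After op 8 (pop): stack=[10,10] mem=[10,0,0,0]
After op 9 (STO M0): stack=[10] mem=[10,0,0,0]
After op 10 (dup): stack=[10,10] mem=[10,0,0,0]

[10, 10]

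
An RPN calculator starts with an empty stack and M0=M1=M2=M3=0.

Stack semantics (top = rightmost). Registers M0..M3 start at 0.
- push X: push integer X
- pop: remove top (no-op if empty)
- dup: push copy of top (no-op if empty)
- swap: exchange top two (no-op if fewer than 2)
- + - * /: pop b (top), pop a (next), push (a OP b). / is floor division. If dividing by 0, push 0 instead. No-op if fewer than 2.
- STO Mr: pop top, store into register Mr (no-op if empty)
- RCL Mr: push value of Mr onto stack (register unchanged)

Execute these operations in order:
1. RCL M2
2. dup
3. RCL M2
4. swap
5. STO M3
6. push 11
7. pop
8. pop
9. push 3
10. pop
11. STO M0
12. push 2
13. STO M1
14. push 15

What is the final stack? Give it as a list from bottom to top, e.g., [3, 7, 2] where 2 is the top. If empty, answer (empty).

After op 1 (RCL M2): stack=[0] mem=[0,0,0,0]
After op 2 (dup): stack=[0,0] mem=[0,0,0,0]
After op 3 (RCL M2): stack=[0,0,0] mem=[0,0,0,0]
After op 4 (swap): stack=[0,0,0] mem=[0,0,0,0]
After op 5 (STO M3): stack=[0,0] mem=[0,0,0,0]
After op 6 (push 11): stack=[0,0,11] mem=[0,0,0,0]
After op 7 (pop): stack=[0,0] mem=[0,0,0,0]
After op 8 (pop): stack=[0] mem=[0,0,0,0]
After op 9 (push 3): stack=[0,3] mem=[0,0,0,0]
After op 10 (pop): stack=[0] mem=[0,0,0,0]
After op 11 (STO M0): stack=[empty] mem=[0,0,0,0]
After op 12 (push 2): stack=[2] mem=[0,0,0,0]
After op 13 (STO M1): stack=[empty] mem=[0,2,0,0]
After op 14 (push 15): stack=[15] mem=[0,2,0,0]

Answer: [15]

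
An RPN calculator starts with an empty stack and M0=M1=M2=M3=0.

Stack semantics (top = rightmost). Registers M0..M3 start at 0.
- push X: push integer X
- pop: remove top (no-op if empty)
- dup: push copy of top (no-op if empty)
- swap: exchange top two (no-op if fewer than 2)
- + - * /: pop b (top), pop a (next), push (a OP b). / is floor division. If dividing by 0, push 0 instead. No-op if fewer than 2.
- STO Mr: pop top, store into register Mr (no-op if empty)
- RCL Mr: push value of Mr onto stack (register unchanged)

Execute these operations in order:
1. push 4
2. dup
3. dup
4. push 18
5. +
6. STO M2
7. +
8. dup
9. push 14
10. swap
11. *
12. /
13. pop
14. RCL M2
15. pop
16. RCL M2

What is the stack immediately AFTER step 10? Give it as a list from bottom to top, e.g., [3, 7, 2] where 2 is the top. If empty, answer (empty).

After op 1 (push 4): stack=[4] mem=[0,0,0,0]
After op 2 (dup): stack=[4,4] mem=[0,0,0,0]
After op 3 (dup): stack=[4,4,4] mem=[0,0,0,0]
After op 4 (push 18): stack=[4,4,4,18] mem=[0,0,0,0]
After op 5 (+): stack=[4,4,22] mem=[0,0,0,0]
After op 6 (STO M2): stack=[4,4] mem=[0,0,22,0]
After op 7 (+): stack=[8] mem=[0,0,22,0]
After op 8 (dup): stack=[8,8] mem=[0,0,22,0]
After op 9 (push 14): stack=[8,8,14] mem=[0,0,22,0]
After op 10 (swap): stack=[8,14,8] mem=[0,0,22,0]

[8, 14, 8]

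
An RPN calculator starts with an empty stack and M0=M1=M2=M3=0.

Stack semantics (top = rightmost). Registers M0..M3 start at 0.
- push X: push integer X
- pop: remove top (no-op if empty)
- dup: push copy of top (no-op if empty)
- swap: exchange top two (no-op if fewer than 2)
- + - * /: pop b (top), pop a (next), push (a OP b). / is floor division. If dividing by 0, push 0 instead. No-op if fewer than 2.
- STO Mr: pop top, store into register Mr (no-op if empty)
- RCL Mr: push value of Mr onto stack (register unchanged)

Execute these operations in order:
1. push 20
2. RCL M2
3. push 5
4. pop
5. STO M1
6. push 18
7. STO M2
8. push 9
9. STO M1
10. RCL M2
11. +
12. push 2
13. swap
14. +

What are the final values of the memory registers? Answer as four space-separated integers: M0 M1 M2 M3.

Answer: 0 9 18 0

Derivation:
After op 1 (push 20): stack=[20] mem=[0,0,0,0]
After op 2 (RCL M2): stack=[20,0] mem=[0,0,0,0]
After op 3 (push 5): stack=[20,0,5] mem=[0,0,0,0]
After op 4 (pop): stack=[20,0] mem=[0,0,0,0]
After op 5 (STO M1): stack=[20] mem=[0,0,0,0]
After op 6 (push 18): stack=[20,18] mem=[0,0,0,0]
After op 7 (STO M2): stack=[20] mem=[0,0,18,0]
After op 8 (push 9): stack=[20,9] mem=[0,0,18,0]
After op 9 (STO M1): stack=[20] mem=[0,9,18,0]
After op 10 (RCL M2): stack=[20,18] mem=[0,9,18,0]
After op 11 (+): stack=[38] mem=[0,9,18,0]
After op 12 (push 2): stack=[38,2] mem=[0,9,18,0]
After op 13 (swap): stack=[2,38] mem=[0,9,18,0]
After op 14 (+): stack=[40] mem=[0,9,18,0]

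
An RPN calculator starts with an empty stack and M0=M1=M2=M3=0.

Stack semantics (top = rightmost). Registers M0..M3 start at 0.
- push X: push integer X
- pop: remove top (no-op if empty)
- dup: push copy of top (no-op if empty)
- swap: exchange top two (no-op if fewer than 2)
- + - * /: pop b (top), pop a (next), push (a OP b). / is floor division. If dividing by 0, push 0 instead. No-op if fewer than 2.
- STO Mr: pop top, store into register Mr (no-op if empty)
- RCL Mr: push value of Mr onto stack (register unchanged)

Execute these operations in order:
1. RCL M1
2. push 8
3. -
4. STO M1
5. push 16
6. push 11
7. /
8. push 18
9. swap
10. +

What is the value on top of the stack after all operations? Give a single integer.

Answer: 19

Derivation:
After op 1 (RCL M1): stack=[0] mem=[0,0,0,0]
After op 2 (push 8): stack=[0,8] mem=[0,0,0,0]
After op 3 (-): stack=[-8] mem=[0,0,0,0]
After op 4 (STO M1): stack=[empty] mem=[0,-8,0,0]
After op 5 (push 16): stack=[16] mem=[0,-8,0,0]
After op 6 (push 11): stack=[16,11] mem=[0,-8,0,0]
After op 7 (/): stack=[1] mem=[0,-8,0,0]
After op 8 (push 18): stack=[1,18] mem=[0,-8,0,0]
After op 9 (swap): stack=[18,1] mem=[0,-8,0,0]
After op 10 (+): stack=[19] mem=[0,-8,0,0]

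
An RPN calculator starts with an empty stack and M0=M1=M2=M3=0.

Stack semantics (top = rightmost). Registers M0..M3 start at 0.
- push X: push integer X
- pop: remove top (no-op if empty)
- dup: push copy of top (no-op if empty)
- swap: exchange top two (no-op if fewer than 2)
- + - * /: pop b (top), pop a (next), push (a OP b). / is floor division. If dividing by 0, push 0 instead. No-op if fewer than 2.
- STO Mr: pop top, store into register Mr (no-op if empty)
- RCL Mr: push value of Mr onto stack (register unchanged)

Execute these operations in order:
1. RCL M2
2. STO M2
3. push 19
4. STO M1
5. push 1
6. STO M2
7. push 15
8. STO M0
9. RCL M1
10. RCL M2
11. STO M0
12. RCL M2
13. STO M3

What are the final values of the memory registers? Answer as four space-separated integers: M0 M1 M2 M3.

Answer: 1 19 1 1

Derivation:
After op 1 (RCL M2): stack=[0] mem=[0,0,0,0]
After op 2 (STO M2): stack=[empty] mem=[0,0,0,0]
After op 3 (push 19): stack=[19] mem=[0,0,0,0]
After op 4 (STO M1): stack=[empty] mem=[0,19,0,0]
After op 5 (push 1): stack=[1] mem=[0,19,0,0]
After op 6 (STO M2): stack=[empty] mem=[0,19,1,0]
After op 7 (push 15): stack=[15] mem=[0,19,1,0]
After op 8 (STO M0): stack=[empty] mem=[15,19,1,0]
After op 9 (RCL M1): stack=[19] mem=[15,19,1,0]
After op 10 (RCL M2): stack=[19,1] mem=[15,19,1,0]
After op 11 (STO M0): stack=[19] mem=[1,19,1,0]
After op 12 (RCL M2): stack=[19,1] mem=[1,19,1,0]
After op 13 (STO M3): stack=[19] mem=[1,19,1,1]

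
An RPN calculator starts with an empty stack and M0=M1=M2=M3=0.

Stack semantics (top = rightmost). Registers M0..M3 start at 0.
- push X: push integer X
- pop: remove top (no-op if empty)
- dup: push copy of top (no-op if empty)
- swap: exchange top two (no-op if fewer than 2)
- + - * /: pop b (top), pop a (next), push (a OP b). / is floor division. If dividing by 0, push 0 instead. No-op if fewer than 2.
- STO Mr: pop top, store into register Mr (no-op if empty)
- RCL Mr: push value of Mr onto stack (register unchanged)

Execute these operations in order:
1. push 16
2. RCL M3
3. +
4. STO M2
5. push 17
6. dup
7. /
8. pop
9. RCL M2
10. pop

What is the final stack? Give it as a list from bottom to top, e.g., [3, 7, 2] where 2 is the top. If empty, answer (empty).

Answer: (empty)

Derivation:
After op 1 (push 16): stack=[16] mem=[0,0,0,0]
After op 2 (RCL M3): stack=[16,0] mem=[0,0,0,0]
After op 3 (+): stack=[16] mem=[0,0,0,0]
After op 4 (STO M2): stack=[empty] mem=[0,0,16,0]
After op 5 (push 17): stack=[17] mem=[0,0,16,0]
After op 6 (dup): stack=[17,17] mem=[0,0,16,0]
After op 7 (/): stack=[1] mem=[0,0,16,0]
After op 8 (pop): stack=[empty] mem=[0,0,16,0]
After op 9 (RCL M2): stack=[16] mem=[0,0,16,0]
After op 10 (pop): stack=[empty] mem=[0,0,16,0]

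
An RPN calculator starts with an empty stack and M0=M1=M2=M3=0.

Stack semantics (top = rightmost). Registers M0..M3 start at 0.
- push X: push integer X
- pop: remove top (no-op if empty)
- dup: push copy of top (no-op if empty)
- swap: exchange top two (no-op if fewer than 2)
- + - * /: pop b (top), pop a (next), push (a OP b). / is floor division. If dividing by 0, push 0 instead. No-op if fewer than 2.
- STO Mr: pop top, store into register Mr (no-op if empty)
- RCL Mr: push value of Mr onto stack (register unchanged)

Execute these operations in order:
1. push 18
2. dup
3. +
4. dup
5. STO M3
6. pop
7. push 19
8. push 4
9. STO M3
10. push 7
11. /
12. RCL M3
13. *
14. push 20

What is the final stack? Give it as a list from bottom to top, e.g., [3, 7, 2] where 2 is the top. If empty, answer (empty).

Answer: [8, 20]

Derivation:
After op 1 (push 18): stack=[18] mem=[0,0,0,0]
After op 2 (dup): stack=[18,18] mem=[0,0,0,0]
After op 3 (+): stack=[36] mem=[0,0,0,0]
After op 4 (dup): stack=[36,36] mem=[0,0,0,0]
After op 5 (STO M3): stack=[36] mem=[0,0,0,36]
After op 6 (pop): stack=[empty] mem=[0,0,0,36]
After op 7 (push 19): stack=[19] mem=[0,0,0,36]
After op 8 (push 4): stack=[19,4] mem=[0,0,0,36]
After op 9 (STO M3): stack=[19] mem=[0,0,0,4]
After op 10 (push 7): stack=[19,7] mem=[0,0,0,4]
After op 11 (/): stack=[2] mem=[0,0,0,4]
After op 12 (RCL M3): stack=[2,4] mem=[0,0,0,4]
After op 13 (*): stack=[8] mem=[0,0,0,4]
After op 14 (push 20): stack=[8,20] mem=[0,0,0,4]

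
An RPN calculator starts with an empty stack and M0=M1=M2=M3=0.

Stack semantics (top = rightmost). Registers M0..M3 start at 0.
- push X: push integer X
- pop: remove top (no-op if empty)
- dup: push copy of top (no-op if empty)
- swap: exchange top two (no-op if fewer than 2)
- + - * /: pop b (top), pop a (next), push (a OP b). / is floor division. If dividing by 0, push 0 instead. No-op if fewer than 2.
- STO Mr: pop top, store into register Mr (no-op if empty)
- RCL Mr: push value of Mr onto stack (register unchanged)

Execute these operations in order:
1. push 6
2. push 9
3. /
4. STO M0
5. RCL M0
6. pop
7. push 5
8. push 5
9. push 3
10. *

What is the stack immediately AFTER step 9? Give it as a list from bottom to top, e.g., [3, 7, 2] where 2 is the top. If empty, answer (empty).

After op 1 (push 6): stack=[6] mem=[0,0,0,0]
After op 2 (push 9): stack=[6,9] mem=[0,0,0,0]
After op 3 (/): stack=[0] mem=[0,0,0,0]
After op 4 (STO M0): stack=[empty] mem=[0,0,0,0]
After op 5 (RCL M0): stack=[0] mem=[0,0,0,0]
After op 6 (pop): stack=[empty] mem=[0,0,0,0]
After op 7 (push 5): stack=[5] mem=[0,0,0,0]
After op 8 (push 5): stack=[5,5] mem=[0,0,0,0]
After op 9 (push 3): stack=[5,5,3] mem=[0,0,0,0]

[5, 5, 3]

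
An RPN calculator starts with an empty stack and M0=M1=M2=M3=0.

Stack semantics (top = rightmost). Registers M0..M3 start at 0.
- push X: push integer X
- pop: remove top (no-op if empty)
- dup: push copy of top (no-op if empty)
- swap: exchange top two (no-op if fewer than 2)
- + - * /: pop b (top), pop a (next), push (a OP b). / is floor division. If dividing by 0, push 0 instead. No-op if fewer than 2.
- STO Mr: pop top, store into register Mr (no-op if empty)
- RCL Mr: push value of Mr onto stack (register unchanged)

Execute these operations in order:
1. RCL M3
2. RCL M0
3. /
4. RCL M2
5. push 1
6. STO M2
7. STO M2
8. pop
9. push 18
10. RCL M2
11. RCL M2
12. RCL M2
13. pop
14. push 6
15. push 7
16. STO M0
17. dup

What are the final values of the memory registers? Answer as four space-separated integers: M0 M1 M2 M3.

Answer: 7 0 0 0

Derivation:
After op 1 (RCL M3): stack=[0] mem=[0,0,0,0]
After op 2 (RCL M0): stack=[0,0] mem=[0,0,0,0]
After op 3 (/): stack=[0] mem=[0,0,0,0]
After op 4 (RCL M2): stack=[0,0] mem=[0,0,0,0]
After op 5 (push 1): stack=[0,0,1] mem=[0,0,0,0]
After op 6 (STO M2): stack=[0,0] mem=[0,0,1,0]
After op 7 (STO M2): stack=[0] mem=[0,0,0,0]
After op 8 (pop): stack=[empty] mem=[0,0,0,0]
After op 9 (push 18): stack=[18] mem=[0,0,0,0]
After op 10 (RCL M2): stack=[18,0] mem=[0,0,0,0]
After op 11 (RCL M2): stack=[18,0,0] mem=[0,0,0,0]
After op 12 (RCL M2): stack=[18,0,0,0] mem=[0,0,0,0]
After op 13 (pop): stack=[18,0,0] mem=[0,0,0,0]
After op 14 (push 6): stack=[18,0,0,6] mem=[0,0,0,0]
After op 15 (push 7): stack=[18,0,0,6,7] mem=[0,0,0,0]
After op 16 (STO M0): stack=[18,0,0,6] mem=[7,0,0,0]
After op 17 (dup): stack=[18,0,0,6,6] mem=[7,0,0,0]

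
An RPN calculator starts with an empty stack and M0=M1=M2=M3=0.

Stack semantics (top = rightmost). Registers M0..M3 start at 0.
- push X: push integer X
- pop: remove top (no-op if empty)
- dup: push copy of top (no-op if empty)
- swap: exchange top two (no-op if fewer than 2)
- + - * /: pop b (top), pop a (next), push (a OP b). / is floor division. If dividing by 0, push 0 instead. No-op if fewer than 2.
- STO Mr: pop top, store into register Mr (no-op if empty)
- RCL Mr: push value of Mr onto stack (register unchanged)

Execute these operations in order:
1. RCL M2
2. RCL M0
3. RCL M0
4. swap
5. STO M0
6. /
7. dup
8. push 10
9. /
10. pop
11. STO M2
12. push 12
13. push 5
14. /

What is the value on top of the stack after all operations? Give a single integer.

After op 1 (RCL M2): stack=[0] mem=[0,0,0,0]
After op 2 (RCL M0): stack=[0,0] mem=[0,0,0,0]
After op 3 (RCL M0): stack=[0,0,0] mem=[0,0,0,0]
After op 4 (swap): stack=[0,0,0] mem=[0,0,0,0]
After op 5 (STO M0): stack=[0,0] mem=[0,0,0,0]
After op 6 (/): stack=[0] mem=[0,0,0,0]
After op 7 (dup): stack=[0,0] mem=[0,0,0,0]
After op 8 (push 10): stack=[0,0,10] mem=[0,0,0,0]
After op 9 (/): stack=[0,0] mem=[0,0,0,0]
After op 10 (pop): stack=[0] mem=[0,0,0,0]
After op 11 (STO M2): stack=[empty] mem=[0,0,0,0]
After op 12 (push 12): stack=[12] mem=[0,0,0,0]
After op 13 (push 5): stack=[12,5] mem=[0,0,0,0]
After op 14 (/): stack=[2] mem=[0,0,0,0]

Answer: 2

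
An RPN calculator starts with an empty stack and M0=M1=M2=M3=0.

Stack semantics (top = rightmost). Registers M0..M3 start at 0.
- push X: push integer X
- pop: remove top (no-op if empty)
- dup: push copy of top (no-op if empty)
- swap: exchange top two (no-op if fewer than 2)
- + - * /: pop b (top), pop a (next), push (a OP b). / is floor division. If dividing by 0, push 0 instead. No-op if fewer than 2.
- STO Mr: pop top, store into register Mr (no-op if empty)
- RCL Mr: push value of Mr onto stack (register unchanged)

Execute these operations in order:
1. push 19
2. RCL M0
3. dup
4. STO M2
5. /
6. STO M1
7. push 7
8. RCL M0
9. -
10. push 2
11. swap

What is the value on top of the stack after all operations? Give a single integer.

Answer: 7

Derivation:
After op 1 (push 19): stack=[19] mem=[0,0,0,0]
After op 2 (RCL M0): stack=[19,0] mem=[0,0,0,0]
After op 3 (dup): stack=[19,0,0] mem=[0,0,0,0]
After op 4 (STO M2): stack=[19,0] mem=[0,0,0,0]
After op 5 (/): stack=[0] mem=[0,0,0,0]
After op 6 (STO M1): stack=[empty] mem=[0,0,0,0]
After op 7 (push 7): stack=[7] mem=[0,0,0,0]
After op 8 (RCL M0): stack=[7,0] mem=[0,0,0,0]
After op 9 (-): stack=[7] mem=[0,0,0,0]
After op 10 (push 2): stack=[7,2] mem=[0,0,0,0]
After op 11 (swap): stack=[2,7] mem=[0,0,0,0]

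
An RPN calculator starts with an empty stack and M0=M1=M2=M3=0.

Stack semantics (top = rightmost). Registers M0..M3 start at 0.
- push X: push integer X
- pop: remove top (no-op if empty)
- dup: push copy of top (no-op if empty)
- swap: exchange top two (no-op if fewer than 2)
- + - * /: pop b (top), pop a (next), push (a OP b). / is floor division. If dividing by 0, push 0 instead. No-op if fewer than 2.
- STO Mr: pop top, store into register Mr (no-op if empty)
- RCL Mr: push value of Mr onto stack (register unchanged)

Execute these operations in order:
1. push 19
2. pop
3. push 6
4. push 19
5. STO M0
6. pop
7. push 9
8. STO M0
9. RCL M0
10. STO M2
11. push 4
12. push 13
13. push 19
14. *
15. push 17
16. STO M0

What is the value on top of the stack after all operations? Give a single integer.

After op 1 (push 19): stack=[19] mem=[0,0,0,0]
After op 2 (pop): stack=[empty] mem=[0,0,0,0]
After op 3 (push 6): stack=[6] mem=[0,0,0,0]
After op 4 (push 19): stack=[6,19] mem=[0,0,0,0]
After op 5 (STO M0): stack=[6] mem=[19,0,0,0]
After op 6 (pop): stack=[empty] mem=[19,0,0,0]
After op 7 (push 9): stack=[9] mem=[19,0,0,0]
After op 8 (STO M0): stack=[empty] mem=[9,0,0,0]
After op 9 (RCL M0): stack=[9] mem=[9,0,0,0]
After op 10 (STO M2): stack=[empty] mem=[9,0,9,0]
After op 11 (push 4): stack=[4] mem=[9,0,9,0]
After op 12 (push 13): stack=[4,13] mem=[9,0,9,0]
After op 13 (push 19): stack=[4,13,19] mem=[9,0,9,0]
After op 14 (*): stack=[4,247] mem=[9,0,9,0]
After op 15 (push 17): stack=[4,247,17] mem=[9,0,9,0]
After op 16 (STO M0): stack=[4,247] mem=[17,0,9,0]

Answer: 247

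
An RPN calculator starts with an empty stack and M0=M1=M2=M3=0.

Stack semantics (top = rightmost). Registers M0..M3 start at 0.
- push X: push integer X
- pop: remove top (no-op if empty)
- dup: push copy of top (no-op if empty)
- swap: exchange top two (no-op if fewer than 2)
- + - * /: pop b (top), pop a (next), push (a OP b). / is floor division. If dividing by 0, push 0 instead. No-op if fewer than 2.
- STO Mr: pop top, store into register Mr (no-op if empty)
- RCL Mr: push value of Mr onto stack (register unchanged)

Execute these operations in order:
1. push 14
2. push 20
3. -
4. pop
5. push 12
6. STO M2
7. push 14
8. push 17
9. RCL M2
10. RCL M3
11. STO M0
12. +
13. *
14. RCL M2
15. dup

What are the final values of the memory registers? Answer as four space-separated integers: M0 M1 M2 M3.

Answer: 0 0 12 0

Derivation:
After op 1 (push 14): stack=[14] mem=[0,0,0,0]
After op 2 (push 20): stack=[14,20] mem=[0,0,0,0]
After op 3 (-): stack=[-6] mem=[0,0,0,0]
After op 4 (pop): stack=[empty] mem=[0,0,0,0]
After op 5 (push 12): stack=[12] mem=[0,0,0,0]
After op 6 (STO M2): stack=[empty] mem=[0,0,12,0]
After op 7 (push 14): stack=[14] mem=[0,0,12,0]
After op 8 (push 17): stack=[14,17] mem=[0,0,12,0]
After op 9 (RCL M2): stack=[14,17,12] mem=[0,0,12,0]
After op 10 (RCL M3): stack=[14,17,12,0] mem=[0,0,12,0]
After op 11 (STO M0): stack=[14,17,12] mem=[0,0,12,0]
After op 12 (+): stack=[14,29] mem=[0,0,12,0]
After op 13 (*): stack=[406] mem=[0,0,12,0]
After op 14 (RCL M2): stack=[406,12] mem=[0,0,12,0]
After op 15 (dup): stack=[406,12,12] mem=[0,0,12,0]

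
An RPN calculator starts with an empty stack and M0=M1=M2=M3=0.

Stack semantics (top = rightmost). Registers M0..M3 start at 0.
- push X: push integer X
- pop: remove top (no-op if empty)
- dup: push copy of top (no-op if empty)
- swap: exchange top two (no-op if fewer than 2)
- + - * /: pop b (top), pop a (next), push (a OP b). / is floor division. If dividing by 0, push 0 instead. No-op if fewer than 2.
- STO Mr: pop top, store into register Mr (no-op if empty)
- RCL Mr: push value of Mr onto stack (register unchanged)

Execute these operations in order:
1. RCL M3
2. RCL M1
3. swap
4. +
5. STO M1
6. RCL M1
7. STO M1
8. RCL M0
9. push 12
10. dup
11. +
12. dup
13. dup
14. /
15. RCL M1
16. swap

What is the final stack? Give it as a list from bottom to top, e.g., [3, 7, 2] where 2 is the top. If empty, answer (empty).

Answer: [0, 24, 0, 1]

Derivation:
After op 1 (RCL M3): stack=[0] mem=[0,0,0,0]
After op 2 (RCL M1): stack=[0,0] mem=[0,0,0,0]
After op 3 (swap): stack=[0,0] mem=[0,0,0,0]
After op 4 (+): stack=[0] mem=[0,0,0,0]
After op 5 (STO M1): stack=[empty] mem=[0,0,0,0]
After op 6 (RCL M1): stack=[0] mem=[0,0,0,0]
After op 7 (STO M1): stack=[empty] mem=[0,0,0,0]
After op 8 (RCL M0): stack=[0] mem=[0,0,0,0]
After op 9 (push 12): stack=[0,12] mem=[0,0,0,0]
After op 10 (dup): stack=[0,12,12] mem=[0,0,0,0]
After op 11 (+): stack=[0,24] mem=[0,0,0,0]
After op 12 (dup): stack=[0,24,24] mem=[0,0,0,0]
After op 13 (dup): stack=[0,24,24,24] mem=[0,0,0,0]
After op 14 (/): stack=[0,24,1] mem=[0,0,0,0]
After op 15 (RCL M1): stack=[0,24,1,0] mem=[0,0,0,0]
After op 16 (swap): stack=[0,24,0,1] mem=[0,0,0,0]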